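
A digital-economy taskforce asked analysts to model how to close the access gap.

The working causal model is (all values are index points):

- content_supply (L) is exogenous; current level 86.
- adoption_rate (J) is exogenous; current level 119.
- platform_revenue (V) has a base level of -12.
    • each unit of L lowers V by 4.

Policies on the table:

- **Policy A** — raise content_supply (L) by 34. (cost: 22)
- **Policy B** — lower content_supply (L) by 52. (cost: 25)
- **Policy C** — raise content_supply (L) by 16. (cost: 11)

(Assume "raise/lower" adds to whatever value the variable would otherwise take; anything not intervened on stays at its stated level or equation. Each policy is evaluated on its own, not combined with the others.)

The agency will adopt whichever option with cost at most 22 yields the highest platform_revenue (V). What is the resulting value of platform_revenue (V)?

-420

Policy A (L + 34):
  L = 86 + 34 = 120
  V = -12 − 4·120 = -492
Policy C (L + 16):
  L = 86 + 16 = 102
  V = -12 − 4·102 = -420
Comparing — Policy A: V=-492, Policy C: V=-420. Highest is -420 (Policy C).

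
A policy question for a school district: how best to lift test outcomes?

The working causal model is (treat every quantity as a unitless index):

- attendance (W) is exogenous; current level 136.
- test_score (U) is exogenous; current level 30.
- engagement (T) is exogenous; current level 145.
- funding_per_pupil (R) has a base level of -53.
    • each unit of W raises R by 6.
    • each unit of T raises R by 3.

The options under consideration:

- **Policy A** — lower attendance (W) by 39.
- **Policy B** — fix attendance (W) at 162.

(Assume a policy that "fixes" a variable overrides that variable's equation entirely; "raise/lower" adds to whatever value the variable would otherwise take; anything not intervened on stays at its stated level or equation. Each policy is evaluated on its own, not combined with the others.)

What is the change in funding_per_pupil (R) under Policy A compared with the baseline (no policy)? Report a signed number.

-234

Baseline:
  W = 136
  T = 145
  R = -53 + 6·136 + 3·145 = 1198
Policy A (W − 39):
  W = 136 − 39 = 97
  T = 145
  R = -53 + 6·97 + 3·145 = 964
Change in R: 964 − 1198 = -234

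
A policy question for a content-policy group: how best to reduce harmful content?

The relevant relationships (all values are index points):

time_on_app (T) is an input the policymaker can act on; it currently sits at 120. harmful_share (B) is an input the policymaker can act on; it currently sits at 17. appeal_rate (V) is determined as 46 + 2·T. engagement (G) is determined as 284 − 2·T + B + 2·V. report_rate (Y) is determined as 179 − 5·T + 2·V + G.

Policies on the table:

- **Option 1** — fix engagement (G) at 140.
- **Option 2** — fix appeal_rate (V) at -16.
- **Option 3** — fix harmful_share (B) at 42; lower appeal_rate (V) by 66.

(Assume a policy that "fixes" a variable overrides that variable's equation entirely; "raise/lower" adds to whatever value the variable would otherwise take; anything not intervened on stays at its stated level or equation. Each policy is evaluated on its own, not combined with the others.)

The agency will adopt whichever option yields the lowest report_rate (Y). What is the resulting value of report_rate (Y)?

-424

Option 1 (G := 140):
  T = 120
  B = 17
  V = 46 + 2·120 = 286
  G = 140
  Y = 179 − 5·120 + 2·286 + 140 = 291
Option 2 (V := -16):
  T = 120
  B = 17
  V = -16
  G = 284 − 2·120 + 17 + 2·(-16) = 29
  Y = 179 − 5·120 + 2·(-16) + 29 = -424
Option 3 (B := 42, V − 66):
  T = 120
  B = 42
  V = 46 + 2·120 (−66 from intervention) = 220
  G = 284 − 2·120 + 42 + 2·220 = 526
  Y = 179 − 5·120 + 2·220 + 526 = 545
Comparing — Option 1: Y=291, Option 2: Y=-424, Option 3: Y=545. Lowest is -424 (Option 2).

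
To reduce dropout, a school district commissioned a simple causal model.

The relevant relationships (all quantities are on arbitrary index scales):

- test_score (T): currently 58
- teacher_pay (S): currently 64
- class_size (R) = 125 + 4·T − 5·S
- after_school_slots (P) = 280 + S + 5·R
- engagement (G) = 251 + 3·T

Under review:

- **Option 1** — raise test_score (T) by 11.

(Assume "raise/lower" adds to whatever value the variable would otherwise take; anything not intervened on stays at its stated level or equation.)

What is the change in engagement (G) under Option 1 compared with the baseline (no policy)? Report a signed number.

Baseline:
  T = 58
  G = 251 + 3·58 = 425
Option 1 (T + 11):
  T = 58 + 11 = 69
  G = 251 + 3·69 = 458
Change in G: 458 − 425 = 33

33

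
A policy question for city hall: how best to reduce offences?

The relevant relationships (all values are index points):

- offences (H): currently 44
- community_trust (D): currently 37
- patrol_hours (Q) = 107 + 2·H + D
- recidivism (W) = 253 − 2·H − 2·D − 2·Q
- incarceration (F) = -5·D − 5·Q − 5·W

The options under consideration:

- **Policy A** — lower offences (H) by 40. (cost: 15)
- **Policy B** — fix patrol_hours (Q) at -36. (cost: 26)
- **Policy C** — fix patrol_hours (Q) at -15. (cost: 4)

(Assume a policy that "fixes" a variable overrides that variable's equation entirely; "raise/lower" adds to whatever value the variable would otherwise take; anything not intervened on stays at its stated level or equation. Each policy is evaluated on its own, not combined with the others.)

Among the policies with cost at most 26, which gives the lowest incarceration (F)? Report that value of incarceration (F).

-820

Policy A (H − 40):
  H = 44 − 40 = 4
  D = 37
  Q = 107 + 2·4 + 37 = 152
  W = 253 − 2·4 − 2·37 − 2·152 = -133
  F = 0 − 5·37 − 5·152 − 5·(-133) = -280
Policy B (Q := -36):
  H = 44
  D = 37
  Q = -36
  W = 253 − 2·44 − 2·37 − 2·(-36) = 163
  F = 0 − 5·37 − 5·(-36) − 5·163 = -820
Policy C (Q := -15):
  H = 44
  D = 37
  Q = -15
  W = 253 − 2·44 − 2·37 − 2·(-15) = 121
  F = 0 − 5·37 − 5·(-15) − 5·121 = -715
Comparing — Policy A: F=-280, Policy B: F=-820, Policy C: F=-715. Lowest is -820 (Policy B).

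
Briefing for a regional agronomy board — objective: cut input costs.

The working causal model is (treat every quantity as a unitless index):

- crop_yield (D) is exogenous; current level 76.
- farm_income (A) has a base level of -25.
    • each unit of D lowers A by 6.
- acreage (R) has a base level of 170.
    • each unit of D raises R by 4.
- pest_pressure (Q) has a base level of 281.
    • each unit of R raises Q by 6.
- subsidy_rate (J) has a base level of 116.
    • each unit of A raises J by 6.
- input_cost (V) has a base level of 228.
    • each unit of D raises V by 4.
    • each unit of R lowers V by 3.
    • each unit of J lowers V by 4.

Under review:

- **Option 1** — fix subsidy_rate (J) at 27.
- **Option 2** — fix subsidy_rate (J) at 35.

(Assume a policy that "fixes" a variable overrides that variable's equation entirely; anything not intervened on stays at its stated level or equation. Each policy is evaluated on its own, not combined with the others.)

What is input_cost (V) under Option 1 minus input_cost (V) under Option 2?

32

Option 1 (J := 27):
  D = 76
  A = -25 − 6·76 = -481
  R = 170 + 4·76 = 474
  J = 27
  V = 228 + 4·76 − 3·474 − 4·27 = -998
Option 2 (J := 35):
  D = 76
  A = -25 − 6·76 = -481
  R = 170 + 4·76 = 474
  J = 35
  V = 228 + 4·76 − 3·474 − 4·35 = -1030
V: -998 − (-1030) = 32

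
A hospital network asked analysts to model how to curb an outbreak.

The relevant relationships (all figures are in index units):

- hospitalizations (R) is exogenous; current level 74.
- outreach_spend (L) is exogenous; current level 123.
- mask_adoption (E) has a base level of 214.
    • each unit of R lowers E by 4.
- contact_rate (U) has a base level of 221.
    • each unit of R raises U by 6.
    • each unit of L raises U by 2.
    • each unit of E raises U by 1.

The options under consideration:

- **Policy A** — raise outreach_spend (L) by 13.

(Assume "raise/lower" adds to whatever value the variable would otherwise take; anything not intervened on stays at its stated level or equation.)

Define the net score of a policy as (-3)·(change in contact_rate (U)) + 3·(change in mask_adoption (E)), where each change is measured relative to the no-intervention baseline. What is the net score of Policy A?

Baseline:
  R = 74
  L = 123
  E = 214 − 4·74 = -82
  U = 221 + 6·74 + 2·123 + (-82) = 829
Policy A (L + 13):
  R = 74
  L = 123 + 13 = 136
  E = 214 − 4·74 = -82
  U = 221 + 6·74 + 2·136 + (-82) = 855
ΔU = 855 − 829 = 26; ΔE = -82 − (-82) = 0
Score = (-3)·26 + 3·0 = -78

-78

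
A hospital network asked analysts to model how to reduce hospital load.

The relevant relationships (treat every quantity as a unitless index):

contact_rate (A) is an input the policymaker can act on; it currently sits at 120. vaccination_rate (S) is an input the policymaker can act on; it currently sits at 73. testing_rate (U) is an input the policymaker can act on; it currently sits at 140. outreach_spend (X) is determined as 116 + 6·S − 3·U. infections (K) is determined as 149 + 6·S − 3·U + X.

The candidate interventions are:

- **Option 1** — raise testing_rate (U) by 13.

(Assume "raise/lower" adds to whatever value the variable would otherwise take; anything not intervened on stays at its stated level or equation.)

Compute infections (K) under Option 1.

223

Option 1 (U + 13):
  S = 73
  U = 140 + 13 = 153
  X = 116 + 6·73 − 3·153 = 95
  K = 149 + 6·73 − 3·153 + 95 = 223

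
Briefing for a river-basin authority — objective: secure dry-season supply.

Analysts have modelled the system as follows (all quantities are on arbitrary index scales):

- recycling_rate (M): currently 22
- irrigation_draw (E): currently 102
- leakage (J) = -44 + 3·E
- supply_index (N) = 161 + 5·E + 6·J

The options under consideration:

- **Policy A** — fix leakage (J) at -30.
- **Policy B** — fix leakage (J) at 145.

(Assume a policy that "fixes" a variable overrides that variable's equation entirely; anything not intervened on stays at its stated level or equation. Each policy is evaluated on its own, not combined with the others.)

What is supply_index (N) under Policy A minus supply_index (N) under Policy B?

Policy A (J := -30):
  E = 102
  J = -30
  N = 161 + 5·102 + 6·(-30) = 491
Policy B (J := 145):
  E = 102
  J = 145
  N = 161 + 5·102 + 6·145 = 1541
N: 491 − 1541 = -1050

-1050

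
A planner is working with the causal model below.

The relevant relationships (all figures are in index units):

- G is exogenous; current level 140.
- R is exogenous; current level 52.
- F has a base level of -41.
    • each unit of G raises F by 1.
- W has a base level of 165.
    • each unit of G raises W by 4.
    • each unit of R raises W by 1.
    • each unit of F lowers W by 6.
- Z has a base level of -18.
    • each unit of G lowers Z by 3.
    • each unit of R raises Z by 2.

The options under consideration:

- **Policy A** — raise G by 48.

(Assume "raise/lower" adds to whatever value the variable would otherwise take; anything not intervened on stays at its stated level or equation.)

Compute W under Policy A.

Policy A (G + 48):
  G = 140 + 48 = 188
  R = 52
  F = -41 + 188 = 147
  W = 165 + 4·188 + 52 − 6·147 = 87

87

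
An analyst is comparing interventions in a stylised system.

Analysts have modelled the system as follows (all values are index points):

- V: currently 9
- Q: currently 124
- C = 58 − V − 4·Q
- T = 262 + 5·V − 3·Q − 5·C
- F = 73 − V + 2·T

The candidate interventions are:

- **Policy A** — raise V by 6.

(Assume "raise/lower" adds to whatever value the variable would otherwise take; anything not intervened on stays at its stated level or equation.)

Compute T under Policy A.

2230

Policy A (V + 6):
  V = 9 + 6 = 15
  Q = 124
  C = 58 − 15 − 4·124 = -453
  T = 262 + 5·15 − 3·124 − 5·(-453) = 2230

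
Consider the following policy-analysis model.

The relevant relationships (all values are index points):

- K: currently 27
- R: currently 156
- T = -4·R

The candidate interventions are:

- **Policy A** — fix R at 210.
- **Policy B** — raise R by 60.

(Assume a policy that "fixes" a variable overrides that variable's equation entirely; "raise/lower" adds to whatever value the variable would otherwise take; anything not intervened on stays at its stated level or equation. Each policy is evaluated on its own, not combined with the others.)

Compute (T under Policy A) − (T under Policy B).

24

Policy A (R := 210):
  R = 210
  T = 0 − 4·210 = -840
Policy B (R + 60):
  R = 156 + 60 = 216
  T = 0 − 4·216 = -864
T: -840 − (-864) = 24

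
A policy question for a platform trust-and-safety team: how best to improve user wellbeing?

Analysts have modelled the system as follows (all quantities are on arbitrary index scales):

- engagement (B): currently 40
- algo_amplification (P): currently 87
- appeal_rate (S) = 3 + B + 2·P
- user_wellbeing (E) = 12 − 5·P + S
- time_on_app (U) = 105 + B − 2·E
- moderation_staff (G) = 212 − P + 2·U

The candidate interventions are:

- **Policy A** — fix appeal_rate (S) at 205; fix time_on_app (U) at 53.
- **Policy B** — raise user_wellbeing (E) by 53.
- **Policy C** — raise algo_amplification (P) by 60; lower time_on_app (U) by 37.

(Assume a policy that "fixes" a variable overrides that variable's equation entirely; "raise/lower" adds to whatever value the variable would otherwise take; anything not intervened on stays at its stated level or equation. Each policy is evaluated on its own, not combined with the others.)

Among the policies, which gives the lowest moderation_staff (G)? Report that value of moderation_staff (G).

231

Policy A (S := 205, U := 53):
  B = 40
  P = 87
  S = 205
  E = 12 − 5·87 + 205 = -218
  U = 53
  G = 212 − 87 + 2·53 = 231
Policy B (E + 53):
  B = 40
  P = 87
  S = 3 + 40 + 2·87 = 217
  E = 12 − 5·87 + 217 (+53 from intervention) = -153
  U = 105 + 40 − 2·(-153) = 451
  G = 212 − 87 + 2·451 = 1027
Policy C (P + 60, U − 37):
  B = 40
  P = 87 + 60 = 147
  S = 3 + 40 + 2·147 = 337
  E = 12 − 5·147 + 337 = -386
  U = 105 + 40 − 2·(-386) (−37 from intervention) = 880
  G = 212 − 147 + 2·880 = 1825
Comparing — Policy A: G=231, Policy B: G=1027, Policy C: G=1825. Lowest is 231 (Policy A).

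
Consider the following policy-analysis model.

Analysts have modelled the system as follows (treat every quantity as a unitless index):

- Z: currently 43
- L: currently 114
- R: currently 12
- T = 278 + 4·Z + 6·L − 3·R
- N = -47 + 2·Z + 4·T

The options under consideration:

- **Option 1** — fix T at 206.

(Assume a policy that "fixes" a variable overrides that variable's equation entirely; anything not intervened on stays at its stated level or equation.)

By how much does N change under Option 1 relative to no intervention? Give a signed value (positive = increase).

-3568

Baseline:
  Z = 43
  L = 114
  R = 12
  T = 278 + 4·43 + 6·114 − 3·12 = 1098
  N = -47 + 2·43 + 4·1098 = 4431
Option 1 (T := 206):
  Z = 43
  L = 114
  R = 12
  T = 206
  N = -47 + 2·43 + 4·206 = 863
Change in N: 863 − 4431 = -3568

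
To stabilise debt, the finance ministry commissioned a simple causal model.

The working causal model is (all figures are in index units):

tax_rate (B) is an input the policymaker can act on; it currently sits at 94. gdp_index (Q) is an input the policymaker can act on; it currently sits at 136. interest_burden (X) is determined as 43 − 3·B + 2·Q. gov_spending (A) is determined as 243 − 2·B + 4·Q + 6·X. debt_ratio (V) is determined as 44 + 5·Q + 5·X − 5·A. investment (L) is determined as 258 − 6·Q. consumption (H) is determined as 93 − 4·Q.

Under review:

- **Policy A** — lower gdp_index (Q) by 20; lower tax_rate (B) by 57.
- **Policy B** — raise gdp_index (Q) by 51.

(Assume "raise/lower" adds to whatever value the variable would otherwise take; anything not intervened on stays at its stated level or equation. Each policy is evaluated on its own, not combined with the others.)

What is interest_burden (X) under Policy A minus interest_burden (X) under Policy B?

29

Policy A (Q − 20, B − 57):
  B = 94 − 57 = 37
  Q = 136 − 20 = 116
  X = 43 − 3·37 + 2·116 = 164
Policy B (Q + 51):
  B = 94
  Q = 136 + 51 = 187
  X = 43 − 3·94 + 2·187 = 135
X: 164 − 135 = 29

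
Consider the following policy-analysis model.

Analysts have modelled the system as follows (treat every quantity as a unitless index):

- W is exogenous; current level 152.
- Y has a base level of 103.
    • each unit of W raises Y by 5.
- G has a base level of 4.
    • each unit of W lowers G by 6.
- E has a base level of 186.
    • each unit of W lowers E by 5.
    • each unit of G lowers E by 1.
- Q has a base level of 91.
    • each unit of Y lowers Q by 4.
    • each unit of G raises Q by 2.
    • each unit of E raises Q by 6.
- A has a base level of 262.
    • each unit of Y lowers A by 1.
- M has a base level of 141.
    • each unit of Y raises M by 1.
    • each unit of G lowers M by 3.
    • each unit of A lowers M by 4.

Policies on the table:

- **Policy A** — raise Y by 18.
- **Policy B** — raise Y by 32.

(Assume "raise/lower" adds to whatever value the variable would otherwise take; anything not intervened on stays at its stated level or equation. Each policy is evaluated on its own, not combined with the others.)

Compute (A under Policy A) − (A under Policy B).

14

Policy A (Y + 18):
  W = 152
  Y = 103 + 5·152 (+18 from intervention) = 881
  A = 262 − 881 = -619
Policy B (Y + 32):
  W = 152
  Y = 103 + 5·152 (+32 from intervention) = 895
  A = 262 − 895 = -633
A: -619 − (-633) = 14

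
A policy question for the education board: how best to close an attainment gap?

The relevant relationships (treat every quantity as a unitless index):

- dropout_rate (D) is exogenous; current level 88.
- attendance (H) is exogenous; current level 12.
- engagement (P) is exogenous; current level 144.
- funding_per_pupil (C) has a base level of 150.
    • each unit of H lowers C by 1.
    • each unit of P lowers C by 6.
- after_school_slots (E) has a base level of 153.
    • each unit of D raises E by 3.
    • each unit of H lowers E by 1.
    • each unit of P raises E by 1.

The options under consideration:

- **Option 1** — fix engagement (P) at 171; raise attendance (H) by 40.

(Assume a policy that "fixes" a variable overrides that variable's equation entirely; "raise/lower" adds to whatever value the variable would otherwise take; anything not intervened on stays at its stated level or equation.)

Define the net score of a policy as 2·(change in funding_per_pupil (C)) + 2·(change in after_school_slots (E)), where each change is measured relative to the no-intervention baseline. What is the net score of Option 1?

Baseline:
  D = 88
  H = 12
  P = 144
  C = 150 − 12 − 6·144 = -726
  E = 153 + 3·88 − 12 + 144 = 549
Option 1 (P := 171, H + 40):
  D = 88
  H = 12 + 40 = 52
  P = 171
  C = 150 − 52 − 6·171 = -928
  E = 153 + 3·88 − 52 + 171 = 536
ΔC = -928 − (-726) = -202; ΔE = 536 − 549 = -13
Score = 2·(-202) + 2·(-13) = -430

-430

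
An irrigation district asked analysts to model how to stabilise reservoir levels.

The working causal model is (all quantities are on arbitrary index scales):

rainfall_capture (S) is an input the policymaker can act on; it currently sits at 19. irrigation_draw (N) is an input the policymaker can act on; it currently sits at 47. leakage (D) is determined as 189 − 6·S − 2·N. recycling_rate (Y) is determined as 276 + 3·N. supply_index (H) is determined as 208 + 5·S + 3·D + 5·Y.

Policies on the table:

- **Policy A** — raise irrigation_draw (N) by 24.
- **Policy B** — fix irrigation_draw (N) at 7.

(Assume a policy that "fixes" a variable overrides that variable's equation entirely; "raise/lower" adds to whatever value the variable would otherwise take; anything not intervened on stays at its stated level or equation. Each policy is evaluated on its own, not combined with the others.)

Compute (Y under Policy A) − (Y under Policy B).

Policy A (N + 24):
  N = 47 + 24 = 71
  Y = 276 + 3·71 = 489
Policy B (N := 7):
  N = 7
  Y = 276 + 3·7 = 297
Y: 489 − 297 = 192

192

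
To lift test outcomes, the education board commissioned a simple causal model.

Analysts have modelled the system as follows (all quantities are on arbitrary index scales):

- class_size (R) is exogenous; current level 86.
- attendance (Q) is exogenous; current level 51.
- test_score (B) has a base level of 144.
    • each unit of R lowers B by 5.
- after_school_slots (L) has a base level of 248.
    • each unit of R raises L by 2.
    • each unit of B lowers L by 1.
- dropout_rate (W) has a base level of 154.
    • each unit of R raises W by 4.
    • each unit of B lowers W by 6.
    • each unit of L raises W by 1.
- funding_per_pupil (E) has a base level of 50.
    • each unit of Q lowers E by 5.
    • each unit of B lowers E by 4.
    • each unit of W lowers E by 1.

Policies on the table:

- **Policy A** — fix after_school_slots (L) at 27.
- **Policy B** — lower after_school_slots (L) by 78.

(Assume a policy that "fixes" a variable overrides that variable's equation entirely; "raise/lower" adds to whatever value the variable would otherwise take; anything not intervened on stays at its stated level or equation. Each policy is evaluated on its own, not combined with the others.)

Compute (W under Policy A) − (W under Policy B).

Policy A (L := 27):
  R = 86
  B = 144 − 5·86 = -286
  L = 27
  W = 154 + 4·86 − 6·(-286) + 27 = 2241
Policy B (L − 78):
  R = 86
  B = 144 − 5·86 = -286
  L = 248 + 2·86 − (-286) (−78 from intervention) = 628
  W = 154 + 4·86 − 6·(-286) + 628 = 2842
W: 2241 − 2842 = -601

-601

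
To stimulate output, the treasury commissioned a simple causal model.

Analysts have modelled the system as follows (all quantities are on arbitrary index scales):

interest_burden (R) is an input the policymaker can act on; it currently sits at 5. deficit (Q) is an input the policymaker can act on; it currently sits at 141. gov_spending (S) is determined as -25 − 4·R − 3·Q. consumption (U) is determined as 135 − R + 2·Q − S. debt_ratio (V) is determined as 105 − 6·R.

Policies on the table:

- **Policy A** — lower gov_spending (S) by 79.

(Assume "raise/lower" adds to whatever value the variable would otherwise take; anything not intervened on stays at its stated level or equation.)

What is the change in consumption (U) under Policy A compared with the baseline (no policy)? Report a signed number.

79

Baseline:
  R = 5
  Q = 141
  S = -25 − 4·5 − 3·141 = -468
  U = 135 − 5 + 2·141 − (-468) = 880
Policy A (S − 79):
  R = 5
  Q = 141
  S = -25 − 4·5 − 3·141 (−79 from intervention) = -547
  U = 135 − 5 + 2·141 − (-547) = 959
Change in U: 959 − 880 = 79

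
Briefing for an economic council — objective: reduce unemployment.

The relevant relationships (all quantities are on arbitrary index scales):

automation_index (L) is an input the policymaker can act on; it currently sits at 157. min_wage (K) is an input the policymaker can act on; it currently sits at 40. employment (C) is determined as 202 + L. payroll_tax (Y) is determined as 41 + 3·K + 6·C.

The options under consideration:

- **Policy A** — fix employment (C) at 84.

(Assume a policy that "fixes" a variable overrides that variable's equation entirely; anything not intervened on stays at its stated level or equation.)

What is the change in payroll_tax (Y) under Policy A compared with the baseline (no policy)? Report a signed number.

-1650

Baseline:
  L = 157
  K = 40
  C = 202 + 157 = 359
  Y = 41 + 3·40 + 6·359 = 2315
Policy A (C := 84):
  L = 157
  K = 40
  C = 84
  Y = 41 + 3·40 + 6·84 = 665
Change in Y: 665 − 2315 = -1650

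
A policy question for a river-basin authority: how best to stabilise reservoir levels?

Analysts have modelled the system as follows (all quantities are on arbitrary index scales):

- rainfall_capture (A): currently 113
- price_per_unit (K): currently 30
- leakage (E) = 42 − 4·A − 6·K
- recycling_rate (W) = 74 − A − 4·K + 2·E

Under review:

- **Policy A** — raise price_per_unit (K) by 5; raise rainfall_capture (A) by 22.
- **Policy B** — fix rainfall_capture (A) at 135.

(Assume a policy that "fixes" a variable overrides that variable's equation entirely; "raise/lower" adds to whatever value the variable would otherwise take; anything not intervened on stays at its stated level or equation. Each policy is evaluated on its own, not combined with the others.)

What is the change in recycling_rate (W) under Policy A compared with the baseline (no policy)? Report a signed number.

-278

Baseline:
  A = 113
  K = 30
  E = 42 − 4·113 − 6·30 = -590
  W = 74 − 113 − 4·30 + 2·(-590) = -1339
Policy A (K + 5, A + 22):
  A = 113 + 22 = 135
  K = 30 + 5 = 35
  E = 42 − 4·135 − 6·35 = -708
  W = 74 − 135 − 4·35 + 2·(-708) = -1617
Change in W: -1617 − (-1339) = -278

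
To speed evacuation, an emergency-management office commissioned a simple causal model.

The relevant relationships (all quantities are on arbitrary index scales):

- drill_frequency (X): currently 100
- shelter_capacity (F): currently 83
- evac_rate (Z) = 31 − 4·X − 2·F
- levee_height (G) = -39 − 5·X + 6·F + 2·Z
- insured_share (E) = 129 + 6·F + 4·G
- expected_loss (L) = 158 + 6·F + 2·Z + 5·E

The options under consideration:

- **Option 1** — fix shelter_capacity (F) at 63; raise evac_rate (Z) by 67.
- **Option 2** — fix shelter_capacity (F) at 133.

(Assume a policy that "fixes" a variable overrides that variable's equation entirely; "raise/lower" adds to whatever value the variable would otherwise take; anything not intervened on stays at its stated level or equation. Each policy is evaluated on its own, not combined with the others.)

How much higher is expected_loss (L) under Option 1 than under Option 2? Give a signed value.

-2226

Option 1 (F := 63, Z + 67):
  X = 100
  F = 63
  Z = 31 − 4·100 − 2·63 (+67 from intervention) = -428
  G = -39 − 5·100 + 6·63 + 2·(-428) = -1017
  E = 129 + 6·63 + 4·(-1017) = -3561
  L = 158 + 6·63 + 2·(-428) + 5·(-3561) = -18125
Option 2 (F := 133):
  X = 100
  F = 133
  Z = 31 − 4·100 − 2·133 = -635
  G = -39 − 5·100 + 6·133 + 2·(-635) = -1011
  E = 129 + 6·133 + 4·(-1011) = -3117
  L = 158 + 6·133 + 2·(-635) + 5·(-3117) = -15899
L: -18125 − (-15899) = -2226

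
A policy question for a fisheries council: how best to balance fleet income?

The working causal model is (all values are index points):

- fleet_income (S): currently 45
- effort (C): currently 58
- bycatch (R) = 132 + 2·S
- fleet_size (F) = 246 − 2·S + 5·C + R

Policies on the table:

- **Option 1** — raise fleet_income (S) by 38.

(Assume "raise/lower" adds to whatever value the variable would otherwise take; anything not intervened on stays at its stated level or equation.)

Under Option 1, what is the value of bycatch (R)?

298

Option 1 (S + 38):
  S = 45 + 38 = 83
  R = 132 + 2·83 = 298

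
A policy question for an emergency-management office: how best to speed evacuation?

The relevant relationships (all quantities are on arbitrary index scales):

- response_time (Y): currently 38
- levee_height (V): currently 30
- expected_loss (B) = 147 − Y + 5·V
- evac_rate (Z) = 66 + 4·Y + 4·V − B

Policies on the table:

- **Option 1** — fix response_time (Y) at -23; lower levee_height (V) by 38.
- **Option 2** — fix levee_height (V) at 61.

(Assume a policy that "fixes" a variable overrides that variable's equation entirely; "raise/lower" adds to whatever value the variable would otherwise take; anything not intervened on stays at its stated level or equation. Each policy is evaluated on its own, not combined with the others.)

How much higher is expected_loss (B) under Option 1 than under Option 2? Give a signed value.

-284

Option 1 (Y := -23, V − 38):
  Y = -23
  V = 30 − 38 = -8
  B = 147 − (-23) + 5·(-8) = 130
Option 2 (V := 61):
  Y = 38
  V = 61
  B = 147 − 38 + 5·61 = 414
B: 130 − 414 = -284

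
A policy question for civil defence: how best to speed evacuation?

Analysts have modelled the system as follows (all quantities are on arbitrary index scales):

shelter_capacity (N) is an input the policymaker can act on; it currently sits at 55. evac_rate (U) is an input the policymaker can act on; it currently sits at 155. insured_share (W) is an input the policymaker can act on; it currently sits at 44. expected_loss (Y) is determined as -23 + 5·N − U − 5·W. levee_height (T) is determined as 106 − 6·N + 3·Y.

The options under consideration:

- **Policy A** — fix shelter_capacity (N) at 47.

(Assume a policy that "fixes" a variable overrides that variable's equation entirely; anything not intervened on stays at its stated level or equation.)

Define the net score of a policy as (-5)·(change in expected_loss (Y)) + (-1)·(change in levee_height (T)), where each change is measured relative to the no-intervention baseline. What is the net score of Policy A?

272

Baseline:
  N = 55
  U = 155
  W = 44
  Y = -23 + 5·55 − 155 − 5·44 = -123
  T = 106 − 6·55 + 3·(-123) = -593
Policy A (N := 47):
  N = 47
  U = 155
  W = 44
  Y = -23 + 5·47 − 155 − 5·44 = -163
  T = 106 − 6·47 + 3·(-163) = -665
ΔY = -163 − (-123) = -40; ΔT = -665 − (-593) = -72
Score = (-5)·(-40) + (-1)·(-72) = 272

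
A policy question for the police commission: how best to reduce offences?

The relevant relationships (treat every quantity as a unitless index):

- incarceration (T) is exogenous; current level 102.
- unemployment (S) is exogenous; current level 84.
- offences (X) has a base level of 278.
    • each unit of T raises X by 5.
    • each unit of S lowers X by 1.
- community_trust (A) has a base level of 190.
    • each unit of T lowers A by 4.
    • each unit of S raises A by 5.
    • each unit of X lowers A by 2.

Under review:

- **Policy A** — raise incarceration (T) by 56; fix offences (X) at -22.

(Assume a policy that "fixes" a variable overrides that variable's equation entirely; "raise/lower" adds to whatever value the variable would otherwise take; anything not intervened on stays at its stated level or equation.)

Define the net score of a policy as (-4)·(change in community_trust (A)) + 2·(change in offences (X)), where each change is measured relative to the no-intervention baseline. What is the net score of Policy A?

Baseline:
  T = 102
  S = 84
  X = 278 + 5·102 − 84 = 704
  A = 190 − 4·102 + 5·84 − 2·704 = -1206
Policy A (T + 56, X := -22):
  T = 102 + 56 = 158
  S = 84
  X = -22
  A = 190 − 4·158 + 5·84 − 2·(-22) = 22
ΔA = 22 − (-1206) = 1228; ΔX = -22 − 704 = -726
Score = (-4)·1228 + 2·(-726) = -6364

-6364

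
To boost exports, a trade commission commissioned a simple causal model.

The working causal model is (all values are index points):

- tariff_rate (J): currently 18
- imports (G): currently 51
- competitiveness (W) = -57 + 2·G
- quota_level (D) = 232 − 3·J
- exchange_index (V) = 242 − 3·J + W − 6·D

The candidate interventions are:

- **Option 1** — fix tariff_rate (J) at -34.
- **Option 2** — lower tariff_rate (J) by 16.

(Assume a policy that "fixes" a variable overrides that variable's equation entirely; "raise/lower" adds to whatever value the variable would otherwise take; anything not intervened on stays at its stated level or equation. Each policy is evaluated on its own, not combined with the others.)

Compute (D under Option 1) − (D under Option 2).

108

Option 1 (J := -34):
  J = -34
  D = 232 − 3·(-34) = 334
Option 2 (J − 16):
  J = 18 − 16 = 2
  D = 232 − 3·2 = 226
D: 334 − 226 = 108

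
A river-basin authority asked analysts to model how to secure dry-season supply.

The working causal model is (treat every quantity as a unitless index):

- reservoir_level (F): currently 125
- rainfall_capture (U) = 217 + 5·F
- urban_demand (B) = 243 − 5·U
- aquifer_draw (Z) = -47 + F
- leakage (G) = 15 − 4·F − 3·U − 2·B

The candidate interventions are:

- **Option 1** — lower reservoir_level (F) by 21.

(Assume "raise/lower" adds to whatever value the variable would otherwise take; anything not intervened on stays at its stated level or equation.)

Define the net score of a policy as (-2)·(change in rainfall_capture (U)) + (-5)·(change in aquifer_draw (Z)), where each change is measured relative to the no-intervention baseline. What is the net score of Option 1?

Baseline:
  F = 125
  U = 217 + 5·125 = 842
  Z = -47 + 125 = 78
Option 1 (F − 21):
  F = 125 − 21 = 104
  U = 217 + 5·104 = 737
  Z = -47 + 104 = 57
ΔU = 737 − 842 = -105; ΔZ = 57 − 78 = -21
Score = (-2)·(-105) + (-5)·(-21) = 315

315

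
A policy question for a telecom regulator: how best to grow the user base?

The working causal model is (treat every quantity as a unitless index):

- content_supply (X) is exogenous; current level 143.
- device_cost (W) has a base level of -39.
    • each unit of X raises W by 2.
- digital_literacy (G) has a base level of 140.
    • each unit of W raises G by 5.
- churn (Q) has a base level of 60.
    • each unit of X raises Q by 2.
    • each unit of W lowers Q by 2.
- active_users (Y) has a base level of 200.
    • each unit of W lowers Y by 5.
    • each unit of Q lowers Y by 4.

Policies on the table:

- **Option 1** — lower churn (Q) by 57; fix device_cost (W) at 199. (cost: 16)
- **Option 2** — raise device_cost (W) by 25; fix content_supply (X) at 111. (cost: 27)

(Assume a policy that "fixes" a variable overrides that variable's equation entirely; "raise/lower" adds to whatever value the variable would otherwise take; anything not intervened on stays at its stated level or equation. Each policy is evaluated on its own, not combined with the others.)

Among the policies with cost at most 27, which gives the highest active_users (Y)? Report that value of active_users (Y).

-304

Option 1 (Q − 57, W := 199):
  X = 143
  W = 199
  Q = 60 + 2·143 − 2·199 (−57 from intervention) = -109
  Y = 200 − 5·199 − 4·(-109) = -359
Option 2 (W + 25, X := 111):
  X = 111
  W = -39 + 2·111 (+25 from intervention) = 208
  Q = 60 + 2·111 − 2·208 = -134
  Y = 200 − 5·208 − 4·(-134) = -304
Comparing — Option 1: Y=-359, Option 2: Y=-304. Highest is -304 (Option 2).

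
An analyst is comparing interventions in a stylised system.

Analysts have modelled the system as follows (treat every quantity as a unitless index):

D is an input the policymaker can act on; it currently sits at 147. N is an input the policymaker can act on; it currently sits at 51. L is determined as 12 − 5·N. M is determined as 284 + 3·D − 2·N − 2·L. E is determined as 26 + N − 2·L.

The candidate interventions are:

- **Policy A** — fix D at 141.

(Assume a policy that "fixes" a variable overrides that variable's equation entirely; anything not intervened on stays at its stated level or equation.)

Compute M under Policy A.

1091

Policy A (D := 141):
  D = 141
  N = 51
  L = 12 − 5·51 = -243
  M = 284 + 3·141 − 2·51 − 2·(-243) = 1091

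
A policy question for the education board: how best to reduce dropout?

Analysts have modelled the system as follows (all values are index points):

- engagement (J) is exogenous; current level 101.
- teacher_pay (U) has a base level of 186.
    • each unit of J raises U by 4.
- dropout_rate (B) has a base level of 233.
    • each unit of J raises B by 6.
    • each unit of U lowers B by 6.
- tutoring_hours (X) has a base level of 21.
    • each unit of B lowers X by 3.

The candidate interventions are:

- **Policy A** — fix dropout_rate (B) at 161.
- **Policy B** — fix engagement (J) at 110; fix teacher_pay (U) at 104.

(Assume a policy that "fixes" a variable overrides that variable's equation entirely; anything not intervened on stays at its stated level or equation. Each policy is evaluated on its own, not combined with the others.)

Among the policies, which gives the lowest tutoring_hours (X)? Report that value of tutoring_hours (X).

Policy A (B := 161):
  J = 101
  U = 186 + 4·101 = 590
  B = 161
  X = 21 − 3·161 = -462
Policy B (J := 110, U := 104):
  J = 110
  U = 104
  B = 233 + 6·110 − 6·104 = 269
  X = 21 − 3·269 = -786
Comparing — Policy A: X=-462, Policy B: X=-786. Lowest is -786 (Policy B).

-786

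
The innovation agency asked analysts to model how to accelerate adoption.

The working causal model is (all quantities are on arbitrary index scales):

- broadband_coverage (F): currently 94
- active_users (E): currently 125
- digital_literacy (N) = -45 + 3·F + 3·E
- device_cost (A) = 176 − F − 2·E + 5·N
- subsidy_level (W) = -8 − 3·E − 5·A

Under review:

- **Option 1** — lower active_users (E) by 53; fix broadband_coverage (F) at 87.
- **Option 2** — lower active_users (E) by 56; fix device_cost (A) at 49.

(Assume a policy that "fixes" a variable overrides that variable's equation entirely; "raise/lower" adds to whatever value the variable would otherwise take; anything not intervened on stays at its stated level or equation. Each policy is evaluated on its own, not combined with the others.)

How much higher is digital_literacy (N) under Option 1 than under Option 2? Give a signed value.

-12

Option 1 (E − 53, F := 87):
  F = 87
  E = 125 − 53 = 72
  N = -45 + 3·87 + 3·72 = 432
Option 2 (E − 56, A := 49):
  F = 94
  E = 125 − 56 = 69
  N = -45 + 3·94 + 3·69 = 444
N: 432 − 444 = -12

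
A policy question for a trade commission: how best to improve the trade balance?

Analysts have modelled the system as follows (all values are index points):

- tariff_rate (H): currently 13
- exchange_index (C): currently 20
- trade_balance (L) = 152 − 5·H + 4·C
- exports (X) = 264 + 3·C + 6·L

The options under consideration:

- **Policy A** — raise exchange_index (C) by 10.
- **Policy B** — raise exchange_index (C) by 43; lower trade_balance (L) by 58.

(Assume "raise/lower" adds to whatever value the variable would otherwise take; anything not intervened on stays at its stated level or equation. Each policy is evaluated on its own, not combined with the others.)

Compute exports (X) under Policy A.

Policy A (C + 10):
  H = 13
  C = 20 + 10 = 30
  L = 152 − 5·13 + 4·30 = 207
  X = 264 + 3·30 + 6·207 = 1596

1596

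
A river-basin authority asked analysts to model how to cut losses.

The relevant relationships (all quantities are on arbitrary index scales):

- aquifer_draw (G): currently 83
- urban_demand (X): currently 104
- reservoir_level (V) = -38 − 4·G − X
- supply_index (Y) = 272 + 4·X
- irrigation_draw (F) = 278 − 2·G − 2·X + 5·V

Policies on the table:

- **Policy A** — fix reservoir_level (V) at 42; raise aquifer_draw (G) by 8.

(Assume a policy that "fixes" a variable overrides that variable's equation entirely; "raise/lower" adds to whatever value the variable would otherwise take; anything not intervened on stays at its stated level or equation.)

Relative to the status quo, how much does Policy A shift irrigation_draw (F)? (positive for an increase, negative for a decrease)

Baseline:
  G = 83
  X = 104
  V = -38 − 4·83 − 104 = -474
  F = 278 − 2·83 − 2·104 + 5·(-474) = -2466
Policy A (V := 42, G + 8):
  G = 83 + 8 = 91
  X = 104
  V = 42
  F = 278 − 2·91 − 2·104 + 5·42 = 98
Change in F: 98 − (-2466) = 2564

2564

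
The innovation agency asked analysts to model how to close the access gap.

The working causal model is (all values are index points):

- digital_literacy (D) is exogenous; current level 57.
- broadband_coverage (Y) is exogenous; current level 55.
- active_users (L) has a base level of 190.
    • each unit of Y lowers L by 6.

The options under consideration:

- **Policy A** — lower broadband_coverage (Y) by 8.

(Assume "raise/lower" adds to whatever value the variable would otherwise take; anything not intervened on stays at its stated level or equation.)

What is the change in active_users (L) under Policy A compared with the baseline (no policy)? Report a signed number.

48

Baseline:
  Y = 55
  L = 190 − 6·55 = -140
Policy A (Y − 8):
  Y = 55 − 8 = 47
  L = 190 − 6·47 = -92
Change in L: -92 − (-140) = 48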